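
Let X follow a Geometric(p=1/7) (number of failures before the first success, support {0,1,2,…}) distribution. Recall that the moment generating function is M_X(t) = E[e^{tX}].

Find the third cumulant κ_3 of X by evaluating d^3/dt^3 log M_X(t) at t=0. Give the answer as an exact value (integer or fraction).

κ_3 = D^3[K](0) = 546

M_X(t) = 1/(7*(1 - 6*e^(t)/7))
K_X(t) = log M_X(t) = -log(1 - 6*e^(t)/7) - log(7)
D^3[K](t) = (-252*e^(2*t) - 294*e^(t))/(216*e^(3*t) - 756*e^(2*t) + 882*e^(t) - 343)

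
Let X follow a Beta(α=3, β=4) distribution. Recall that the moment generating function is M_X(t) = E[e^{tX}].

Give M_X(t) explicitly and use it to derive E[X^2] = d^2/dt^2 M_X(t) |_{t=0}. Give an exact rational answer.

M_X(t) = ₁F₁(3; 7; t)
D^2[M](t) = 3*₁F₁(5; 9; t)/14

E[X^2] = D^2[M](0) = 3/14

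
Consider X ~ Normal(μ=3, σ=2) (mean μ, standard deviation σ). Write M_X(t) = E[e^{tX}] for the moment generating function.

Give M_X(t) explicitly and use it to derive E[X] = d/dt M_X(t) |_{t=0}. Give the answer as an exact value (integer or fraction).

M_X(t) = e^(2*t^2 + 3*t)
M^(1)(t) = 4*t*e^(3*t)*e^(2*t^2) + 3*e^(3*t)*e^(2*t^2)

E[X] = M^(1)(0) = 3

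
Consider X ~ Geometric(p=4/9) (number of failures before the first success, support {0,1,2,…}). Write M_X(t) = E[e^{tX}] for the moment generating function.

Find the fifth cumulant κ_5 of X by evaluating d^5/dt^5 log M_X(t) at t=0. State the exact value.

M_X(t) = 4/(9*(1 - 5*e^(t)/9))
K_X(t) = log M_X(t) = -log(1 - 5*e^(t)/9) - 2*log(3) + 2*log(2)
dK/dt = -5*e^(t)/(5*e^(t) - 9)
d^2K/dt^2 = 45*e^(t)/(25*e^(2*t) - 90*e^(t) + 81)
d^3K/dt^3 = (-225*e^(2*t) - 405*e^(t))/(125*e^(3*t) - 675*e^(2*t) + 1215*e^(t) - 729)
d^4K/dt^4 = (1125*e^(3*t) + 8100*e^(2*t) + 3645*e^(t))/(625*e^(4*t) - 4500*e^(3*t) + 12150*e^(2*t) - 14580*e^(t) + 6561)
d^5K/dt^5 = (-5625*e^(4*t) - 111375*e^(3*t) - 200475*e^(2*t) - 32805*e^(t))/(3125*e^(5*t) - 28125*e^(4*t) + 101250*e^(3*t) - 182250*e^(2*t) + 164025*e^(t) - 59049)

κ_5 = d^5K/dt^5 |_{t=0} = 43785/128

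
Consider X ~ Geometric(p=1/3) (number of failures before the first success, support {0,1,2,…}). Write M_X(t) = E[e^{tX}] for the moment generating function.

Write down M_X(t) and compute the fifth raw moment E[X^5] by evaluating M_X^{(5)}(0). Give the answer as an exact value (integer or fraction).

M_X(t) = 1/(3*(1 - 2*e^(t)/3))
M′(t) = 2*e^(t)/(4*e^(2*t) - 12*e^(t) + 9)
M′′(t) = (-4*e^(2*t) - 6*e^(t))/(8*e^(3*t) - 36*e^(2*t) + 54*e^(t) - 27)
M′′′(t) = (8*e^(3*t) + 48*e^(2*t) + 18*e^(t))/(16*e^(4*t) - 96*e^(3*t) + 216*e^(2*t) - 216*e^(t) + 81)
M′′′′(t) = (-16*e^(4*t) - 264*e^(3*t) - 396*e^(2*t) - 54*e^(t))/(32*e^(5*t) - 240*e^(4*t) + 720*e^(3*t) - 1080*e^(2*t) + 810*e^(t) - 243)
M′′′′′(t) = (32*e^(5*t) + 1248*e^(4*t) + 4752*e^(3*t) + 2808*e^(2*t) + 162*e^(t))/(64*e^(6*t) - 576*e^(5*t) + 2160*e^(4*t) - 4320*e^(3*t) + 4860*e^(2*t) - 2916*e^(t) + 729)

E[X^5] = M′′′′′(0) = 9002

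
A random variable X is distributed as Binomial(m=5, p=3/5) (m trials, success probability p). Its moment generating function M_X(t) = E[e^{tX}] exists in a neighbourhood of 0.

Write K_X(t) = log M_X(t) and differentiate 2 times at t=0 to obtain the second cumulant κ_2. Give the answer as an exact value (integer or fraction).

M_X(t) = (3*e^(t)/5 + 2/5)^5
K_X(t) = log M_X(t) = 5*log(3*e^(t)/5 + 2/5)
K^(2)(t) = 30*e^(t)/(9*e^(2*t) + 12*e^(t) + 4)

κ_2 = K^(2)(0) = 6/5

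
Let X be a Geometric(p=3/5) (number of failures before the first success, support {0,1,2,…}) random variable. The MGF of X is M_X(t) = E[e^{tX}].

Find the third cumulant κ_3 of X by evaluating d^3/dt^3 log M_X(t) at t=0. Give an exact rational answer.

κ_3 = K^(3)(0) = 70/27

M_X(t) = 3/(5*(1 - 2*e^(t)/5))
K_X(t) = log M_X(t) = -log(1 - 2*e^(t)/5) - log(5) + log(3)
K^(3)(t) = (-20*e^(2*t) - 50*e^(t))/(8*e^(3*t) - 60*e^(2*t) + 150*e^(t) - 125)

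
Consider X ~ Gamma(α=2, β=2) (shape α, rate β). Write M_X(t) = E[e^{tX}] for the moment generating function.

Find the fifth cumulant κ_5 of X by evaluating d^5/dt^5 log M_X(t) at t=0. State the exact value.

M_X(t) = 4/(2 - t)^2
K_X(t) = log M_X(t) = -2*log(2 - t) + 2*log(2)
K^(5)(t) = -48/(t^5 - 10*t^4 + 40*t^3 - 80*t^2 + 80*t - 32)

κ_5 = K^(5)(0) = 3/2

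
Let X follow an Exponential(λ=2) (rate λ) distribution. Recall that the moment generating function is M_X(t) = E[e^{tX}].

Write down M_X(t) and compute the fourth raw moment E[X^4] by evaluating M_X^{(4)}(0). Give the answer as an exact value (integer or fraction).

E[X^4] = d^4M/dt^4 |_{t=0} = 3/2

M_X(t) = 2/(2 - t)
dM/dt = 2/(t^2 - 4*t + 4)
d^2M/dt^2 = -4/(t^3 - 6*t^2 + 12*t - 8)
d^3M/dt^3 = 12/(t^4 - 8*t^3 + 24*t^2 - 32*t + 16)
d^4M/dt^4 = -48/(t^5 - 10*t^4 + 40*t^3 - 80*t^2 + 80*t - 32)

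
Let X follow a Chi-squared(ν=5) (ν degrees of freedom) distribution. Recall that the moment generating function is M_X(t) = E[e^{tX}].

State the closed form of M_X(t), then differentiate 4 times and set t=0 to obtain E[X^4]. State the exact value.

M_X(t) = (1 - 2*t)^(-5/2)
dM/dt = -5/(8*t^3*√(1 - 2*t) - 12*t^2*√(1 - 2*t) + 6*t*√(1 - 2*t) - √(1 - 2*t))
d^2M/dt^2 = 35/(16*t^4*√(1 - 2*t) - 32*t^3*√(1 - 2*t) + 24*t^2*√(1 - 2*t) - 8*t*√(1 - 2*t) + √(1 - 2*t))
d^3M/dt^3 = -315/(32*t^5*√(1 - 2*t) - 80*t^4*√(1 - 2*t) + 80*t^3*√(1 - 2*t) - 40*t^2*√(1 - 2*t) + 10*t*√(1 - 2*t) - √(1 - 2*t))
d^4M/dt^4 = 3465/(64*t^6*√(1 - 2*t) - 192*t^5*√(1 - 2*t) + 240*t^4*√(1 - 2*t) - 160*t^3*√(1 - 2*t) + 60*t^2*√(1 - 2*t) - 12*t*√(1 - 2*t) + √(1 - 2*t))

E[X^4] = d^4M/dt^4 |_{t=0} = 3465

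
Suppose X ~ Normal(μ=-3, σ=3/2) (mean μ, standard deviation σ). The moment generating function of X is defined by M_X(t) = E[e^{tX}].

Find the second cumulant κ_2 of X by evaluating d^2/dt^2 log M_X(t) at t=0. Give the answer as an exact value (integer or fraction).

M_X(t) = e^(9*t^2/8 - 3*t)
K_X(t) = log M_X(t) = 9*t^2/8 - 3*t
D^2[K](t) = 9/4

κ_2 = D^2[K](0) = 9/4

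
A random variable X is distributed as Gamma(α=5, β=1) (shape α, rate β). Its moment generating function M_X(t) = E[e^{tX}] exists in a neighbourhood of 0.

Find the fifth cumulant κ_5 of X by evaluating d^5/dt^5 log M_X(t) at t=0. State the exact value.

M_X(t) = (1 - t)^(-5)
K_X(t) = log M_X(t) = -5*log(1 - t)
D^5[K](t) = -120/(t^5 - 5*t^4 + 10*t^3 - 10*t^2 + 5*t - 1)

κ_5 = D^5[K](0) = 120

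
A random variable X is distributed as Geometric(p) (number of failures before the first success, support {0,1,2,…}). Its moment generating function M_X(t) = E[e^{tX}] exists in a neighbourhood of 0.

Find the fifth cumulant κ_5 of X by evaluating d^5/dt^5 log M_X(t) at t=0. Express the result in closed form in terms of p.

M_X(t) = p/(-(1 - p)*e^(t) + 1)
K_X(t) = log M_X(t) = log(p) - log(-(1 - p)*e^(t) + 1)
dK/dt = (-p*e^(t) + e^(t))/(p*e^(t) - e^(t) + 1)
d^2K/dt^2 = (-p*e^(t) + e^(t))/(p^2*e^(2*t) - 2*p*e^(2*t) + 2*p*e^(t) + e^(2*t) - 2*e^(t) + 1)

κ_5 = d^5K/dt^5 |_{t=0} = (p^4 - 15*p^3 + 50*p^2 - 60*p + 24)/p^5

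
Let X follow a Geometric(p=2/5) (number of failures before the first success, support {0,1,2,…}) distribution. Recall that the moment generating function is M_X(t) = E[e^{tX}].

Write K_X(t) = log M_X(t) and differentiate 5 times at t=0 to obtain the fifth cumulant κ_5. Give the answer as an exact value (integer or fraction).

M_X(t) = 2/(5*(1 - 3*e^(t)/5))
K_X(t) = log M_X(t) = -log(1 - 3*e^(t)/5) - log(5) + log(2)
K′(t) = -3*e^(t)/(3*e^(t) - 5)
K′′(t) = 15*e^(t)/(9*e^(2*t) - 30*e^(t) + 25)
K′′′(t) = (-45*e^(2*t) - 75*e^(t))/(27*e^(3*t) - 135*e^(2*t) + 225*e^(t) - 125)
K′′′′(t) = (135*e^(3*t) + 900*e^(2*t) + 375*e^(t))/(81*e^(4*t) - 540*e^(3*t) + 1350*e^(2*t) - 1500*e^(t) + 625)
K′′′′′(t) = (-405*e^(4*t) - 7425*e^(3*t) - 12375*e^(2*t) - 1875*e^(t))/(243*e^(5*t) - 2025*e^(4*t) + 6750*e^(3*t) - 11250*e^(2*t) + 9375*e^(t) - 3125)

κ_5 = K′′′′′(0) = 690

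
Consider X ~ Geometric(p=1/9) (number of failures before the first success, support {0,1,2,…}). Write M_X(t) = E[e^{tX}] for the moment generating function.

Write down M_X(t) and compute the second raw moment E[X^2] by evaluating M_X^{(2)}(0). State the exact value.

E[X^2] = d^2M/dt^2 |_{t=0} = 136

M_X(t) = 1/(9*(1 - 8*e^(t)/9))
dM/dt = 8*e^(t)/(64*e^(2*t) - 144*e^(t) + 81)
d^2M/dt^2 = (-64*e^(2*t) - 72*e^(t))/(512*e^(3*t) - 1728*e^(2*t) + 1944*e^(t) - 729)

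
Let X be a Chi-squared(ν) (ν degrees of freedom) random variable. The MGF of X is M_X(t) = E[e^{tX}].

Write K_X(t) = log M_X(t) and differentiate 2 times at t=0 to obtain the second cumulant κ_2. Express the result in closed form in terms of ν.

κ_2 = d^2K/dt^2 |_{t=0} = 2*ν

M_X(t) = (1 - 2*t)^(-ν/2)
K_X(t) = log M_X(t) = -ν*log(1 - 2*t)/2
dK/dt = -ν/(2*t - 1)
d^2K/dt^2 = 2*ν/(4*t^2 - 4*t + 1)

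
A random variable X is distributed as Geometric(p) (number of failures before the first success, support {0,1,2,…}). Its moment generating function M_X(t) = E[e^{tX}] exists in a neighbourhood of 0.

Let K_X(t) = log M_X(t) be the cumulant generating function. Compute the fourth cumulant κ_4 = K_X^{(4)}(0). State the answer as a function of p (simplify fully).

M_X(t) = p/(-(1 - p)*e^(t) + 1)
K_X(t) = log M_X(t) = log(p) - log(-(1 - p)*e^(t) + 1)

κ_4 = K^(4)(0) = (-p^3 + 7*p^2 - 12*p + 6)/p^4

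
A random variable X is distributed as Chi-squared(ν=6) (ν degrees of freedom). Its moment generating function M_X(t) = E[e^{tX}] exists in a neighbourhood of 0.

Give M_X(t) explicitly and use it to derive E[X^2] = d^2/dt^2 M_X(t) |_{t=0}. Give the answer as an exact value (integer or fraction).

M_X(t) = (1 - 2*t)^(-3)
dM/dt = 6/(16*t^4 - 32*t^3 + 24*t^2 - 8*t + 1)
d^2M/dt^2 = -48/(32*t^5 - 80*t^4 + 80*t^3 - 40*t^2 + 10*t - 1)

E[X^2] = d^2M/dt^2 |_{t=0} = 48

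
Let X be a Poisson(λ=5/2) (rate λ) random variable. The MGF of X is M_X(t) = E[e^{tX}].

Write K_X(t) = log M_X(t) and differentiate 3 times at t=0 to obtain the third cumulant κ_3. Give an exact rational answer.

κ_3 = K^(3)(0) = 5/2

M_X(t) = e^(5*e^(t)/2 - 5/2)
K_X(t) = log M_X(t) = 5*e^(t)/2 - 5/2
K^(3)(t) = 5*e^(t)/2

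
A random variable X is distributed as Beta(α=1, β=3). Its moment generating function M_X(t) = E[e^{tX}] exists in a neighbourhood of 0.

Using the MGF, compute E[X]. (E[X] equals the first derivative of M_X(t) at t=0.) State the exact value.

E[X] = D[M](0) = 1/4

M_X(t) = ₁F₁(1; 4; t)
D[M](t) = ₁F₁(2; 5; t)/4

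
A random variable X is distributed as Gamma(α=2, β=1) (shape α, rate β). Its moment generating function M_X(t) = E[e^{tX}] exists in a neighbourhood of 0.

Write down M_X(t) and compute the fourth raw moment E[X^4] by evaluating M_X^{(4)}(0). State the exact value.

M_X(t) = (1 - t)^(-2)
M′(t) = -2/(t^3 - 3*t^2 + 3*t - 1)
M′′(t) = 6/(t^4 - 4*t^3 + 6*t^2 - 4*t + 1)
M′′′(t) = -24/(t^5 - 5*t^4 + 10*t^3 - 10*t^2 + 5*t - 1)
M′′′′(t) = 120/(t^6 - 6*t^5 + 15*t^4 - 20*t^3 + 15*t^2 - 6*t + 1)

E[X^4] = M′′′′(0) = 120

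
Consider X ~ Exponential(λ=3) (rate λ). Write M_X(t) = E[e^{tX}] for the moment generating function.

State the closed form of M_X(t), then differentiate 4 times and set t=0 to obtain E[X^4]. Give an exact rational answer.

E[X^4] = M^(4)(0) = 8/27

M_X(t) = 3/(3 - t)
M^(4)(t) = -72/(t^5 - 15*t^4 + 90*t^3 - 270*t^2 + 405*t - 243)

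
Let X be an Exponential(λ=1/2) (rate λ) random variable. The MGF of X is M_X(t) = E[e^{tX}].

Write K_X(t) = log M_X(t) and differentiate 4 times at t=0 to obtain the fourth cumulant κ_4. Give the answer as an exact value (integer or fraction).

M_X(t) = 1/(2*(1/2 - t))
K_X(t) = log M_X(t) = -log(1/2 - t) - log(2)
dK/dt = -2/(2*t - 1)
d^2K/dt^2 = 4/(4*t^2 - 4*t + 1)
d^3K/dt^3 = -16/(8*t^3 - 12*t^2 + 6*t - 1)
d^4K/dt^4 = 96/(16*t^4 - 32*t^3 + 24*t^2 - 8*t + 1)

κ_4 = d^4K/dt^4 |_{t=0} = 96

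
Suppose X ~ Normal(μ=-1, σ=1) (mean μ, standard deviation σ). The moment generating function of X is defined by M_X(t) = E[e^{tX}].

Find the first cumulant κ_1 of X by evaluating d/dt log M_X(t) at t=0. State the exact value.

M_X(t) = e^(t^2/2 - t)
K_X(t) = log M_X(t) = t^2/2 - t
K′(t) = t - 1

κ_1 = K′(0) = -1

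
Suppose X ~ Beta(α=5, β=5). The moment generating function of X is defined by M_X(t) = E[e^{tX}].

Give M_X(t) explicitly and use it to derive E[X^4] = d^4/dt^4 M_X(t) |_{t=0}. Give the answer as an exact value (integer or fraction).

M_X(t) = ₁F₁(5; 10; t)
M′(t) = ₁F₁(6; 11; t)/2
M′′(t) = 3*₁F₁(7; 12; t)/11
M′′′(t) = 7*₁F₁(8; 13; t)/44
M′′′′(t) = 14*₁F₁(9; 14; t)/143

E[X^4] = M′′′′(0) = 14/143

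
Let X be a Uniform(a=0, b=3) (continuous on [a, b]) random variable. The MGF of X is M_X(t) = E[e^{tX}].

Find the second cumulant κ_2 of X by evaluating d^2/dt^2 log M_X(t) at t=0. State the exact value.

κ_2 = D^2[K](0) = 3/4

M_X(t) = (e^(3*t) - 1)/(3*t)
K_X(t) = log M_X(t) = -log(t) + log(e^(3*t) - 1) - log(3)
D^2[K](t) = (-9*t^2*e^(3*t) + e^(6*t) - 2*e^(3*t) + 1)/(t^2*e^(6*t) - 2*t^2*e^(3*t) + t^2)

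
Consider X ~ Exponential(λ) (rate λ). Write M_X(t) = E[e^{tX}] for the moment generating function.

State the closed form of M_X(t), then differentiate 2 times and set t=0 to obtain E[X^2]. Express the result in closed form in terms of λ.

E[X^2] = d^2M/dt^2 |_{t=0} = 2/λ^2

M_X(t) = λ/(λ - t)
dM/dt = λ/(λ^2 - 2*λ*t + t^2)
d^2M/dt^2 = -2*λ/(-λ^3 + 3*λ^2*t - 3*λ*t^2 + t^3)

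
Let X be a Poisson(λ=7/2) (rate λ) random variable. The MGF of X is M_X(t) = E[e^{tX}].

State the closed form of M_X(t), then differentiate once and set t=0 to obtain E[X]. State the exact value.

M_X(t) = e^(7*e^(t)/2 - 7/2)
M′(t) = 7*e^(-7/2)*e^(t)*e^(7*e^(t)/2)/2

E[X] = M′(0) = 7/2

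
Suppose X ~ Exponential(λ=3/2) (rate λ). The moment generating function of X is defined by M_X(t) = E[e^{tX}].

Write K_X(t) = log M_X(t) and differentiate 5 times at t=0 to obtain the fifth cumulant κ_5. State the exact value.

κ_5 = d^5K/dt^5 |_{t=0} = 256/81

M_X(t) = 3/(2*(3/2 - t))
K_X(t) = log M_X(t) = -log(3/2 - t) - log(2) + log(3)
dK/dt = -2/(2*t - 3)
d^2K/dt^2 = 4/(4*t^2 - 12*t + 9)
d^3K/dt^3 = -16/(8*t^3 - 36*t^2 + 54*t - 27)
d^4K/dt^4 = 96/(16*t^4 - 96*t^3 + 216*t^2 - 216*t + 81)
d^5K/dt^5 = -768/(32*t^5 - 240*t^4 + 720*t^3 - 1080*t^2 + 810*t - 243)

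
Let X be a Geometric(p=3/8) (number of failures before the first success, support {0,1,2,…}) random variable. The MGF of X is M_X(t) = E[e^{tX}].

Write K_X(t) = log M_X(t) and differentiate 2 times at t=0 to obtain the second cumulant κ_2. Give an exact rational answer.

κ_2 = d^2K/dt^2 |_{t=0} = 40/9

M_X(t) = 3/(8*(1 - 5*e^(t)/8))
K_X(t) = log M_X(t) = -log(1 - 5*e^(t)/8) - 3*log(2) + log(3)
dK/dt = -5*e^(t)/(5*e^(t) - 8)
d^2K/dt^2 = 40*e^(t)/(25*e^(2*t) - 80*e^(t) + 64)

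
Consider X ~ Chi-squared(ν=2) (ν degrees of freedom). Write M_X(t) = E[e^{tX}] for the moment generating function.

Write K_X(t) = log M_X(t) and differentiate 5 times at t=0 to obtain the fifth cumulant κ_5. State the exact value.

κ_5 = K^(5)(0) = 768

M_X(t) = 1/(1 - 2*t)
K_X(t) = log M_X(t) = -log(1 - 2*t)
K^(5)(t) = -768/(32*t^5 - 80*t^4 + 80*t^3 - 40*t^2 + 10*t - 1)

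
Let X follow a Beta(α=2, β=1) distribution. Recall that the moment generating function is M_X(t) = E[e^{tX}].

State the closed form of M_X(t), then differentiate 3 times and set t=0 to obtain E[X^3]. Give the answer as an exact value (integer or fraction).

E[X^3] = D^3[M](0) = 2/5

M_X(t) = ₁F₁(2; 3; t)
D^3[M](t) = 2*₁F₁(5; 6; t)/5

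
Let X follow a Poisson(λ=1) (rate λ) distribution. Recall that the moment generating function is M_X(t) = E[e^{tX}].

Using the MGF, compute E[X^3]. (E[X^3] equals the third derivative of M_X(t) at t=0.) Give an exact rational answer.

E[X^3] = d^3M/dt^3 |_{t=0} = 5

M_X(t) = e^(e^(t) - 1)
dM/dt = e^(-1)*e^(t)*e^(e^(t))
d^2M/dt^2 = (e^(2*t)*e^(e^(t)) + e^(t)*e^(e^(t)))*e^(-1)
d^3M/dt^3 = (e^(3*t)*e^(e^(t)) + 3*e^(2*t)*e^(e^(t)) + e^(t)*e^(e^(t)))*e^(-1)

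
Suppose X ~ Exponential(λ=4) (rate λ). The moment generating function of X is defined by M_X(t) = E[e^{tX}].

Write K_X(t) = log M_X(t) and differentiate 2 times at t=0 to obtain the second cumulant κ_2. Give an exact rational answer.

M_X(t) = 4/(4 - t)
K_X(t) = log M_X(t) = -log(4 - t) + 2*log(2)
dK/dt = -1/(t - 4)
d^2K/dt^2 = 1/(t^2 - 8*t + 16)

κ_2 = d^2K/dt^2 |_{t=0} = 1/16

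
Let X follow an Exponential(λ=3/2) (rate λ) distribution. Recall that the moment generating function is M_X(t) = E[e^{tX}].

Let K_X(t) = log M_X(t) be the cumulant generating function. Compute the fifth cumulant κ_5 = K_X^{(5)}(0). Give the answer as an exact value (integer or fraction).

M_X(t) = 3/(2*(3/2 - t))
K_X(t) = log M_X(t) = -log(3/2 - t) - log(2) + log(3)
K^(5)(t) = -768/(32*t^5 - 240*t^4 + 720*t^3 - 1080*t^2 + 810*t - 243)

κ_5 = K^(5)(0) = 256/81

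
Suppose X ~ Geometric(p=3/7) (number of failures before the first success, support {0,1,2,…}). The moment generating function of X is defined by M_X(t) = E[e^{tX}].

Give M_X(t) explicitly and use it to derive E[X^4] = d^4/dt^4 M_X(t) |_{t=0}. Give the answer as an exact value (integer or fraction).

E[X^4] = D^4[M](0) = 5060/27

M_X(t) = 3/(7*(1 - 4*e^(t)/7))
D^4[M](t) = (-768*e^(4*t) - 14784*e^(3*t) - 25872*e^(2*t) - 4116*e^(t))/(1024*e^(5*t) - 8960*e^(4*t) + 31360*e^(3*t) - 54880*e^(2*t) + 48020*e^(t) - 16807)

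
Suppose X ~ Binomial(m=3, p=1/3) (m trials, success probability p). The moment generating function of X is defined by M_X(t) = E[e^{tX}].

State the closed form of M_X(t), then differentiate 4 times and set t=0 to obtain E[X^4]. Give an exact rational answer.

E[X^4] = D^4[M](0) = 7

M_X(t) = (e^(t)/3 + 2/3)^3
D^4[M](t) = 3*e^(3*t) + 32*e^(2*t)/9 + 4*e^(t)/9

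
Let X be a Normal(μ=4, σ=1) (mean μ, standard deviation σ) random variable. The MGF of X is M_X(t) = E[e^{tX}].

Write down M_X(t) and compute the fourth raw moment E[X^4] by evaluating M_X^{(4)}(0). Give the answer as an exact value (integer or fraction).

E[X^4] = M^(4)(0) = 355

M_X(t) = e^(t^2/2 + 4*t)
M^(4)(t) = t^4*e^(4*t)*e^(t^2/2) + 16*t^3*e^(4*t)*e^(t^2/2) + 102*t^2*e^(4*t)*e^(t^2/2) + 304*t*e^(4*t)*e^(t^2/2) + 355*e^(4*t)*e^(t^2/2)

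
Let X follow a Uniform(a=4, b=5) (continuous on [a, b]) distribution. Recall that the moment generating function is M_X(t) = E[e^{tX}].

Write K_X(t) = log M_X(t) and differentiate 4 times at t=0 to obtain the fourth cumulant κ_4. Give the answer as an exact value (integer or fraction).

κ_4 = K^(4)(0) = -1/120

M_X(t) = (e^(5*t) - e^(4*t))/t
K_X(t) = log M_X(t) = -log(t) + log(e^(5*t) - e^(4*t))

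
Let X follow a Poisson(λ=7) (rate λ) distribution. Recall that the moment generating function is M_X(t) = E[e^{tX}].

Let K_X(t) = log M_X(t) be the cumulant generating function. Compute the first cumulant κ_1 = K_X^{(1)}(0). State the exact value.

M_X(t) = e^(7*e^(t) - 7)
K_X(t) = log M_X(t) = 7*e^(t) - 7
dK/dt = 7*e^(t)

κ_1 = dK/dt |_{t=0} = 7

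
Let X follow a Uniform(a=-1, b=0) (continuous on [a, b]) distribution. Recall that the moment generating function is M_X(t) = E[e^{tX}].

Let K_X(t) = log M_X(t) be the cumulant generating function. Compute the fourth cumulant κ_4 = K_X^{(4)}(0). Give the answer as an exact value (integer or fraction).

M_X(t) = (1 - e^(-t))/t
K_X(t) = log M_X(t) = -log(t) + log(1 - e^(-t))
K′(t) = (t - e^(t) + 1)/(t*e^(t) - t)
K′′(t) = (-t^2*e^(t) + e^(2*t) - 2*e^(t) + 1)/(t^2*e^(2*t) - 2*t^2*e^(t) + t^2)
K′′′(t) = (t^3*e^(2*t) + t^3*e^(t) - 2*e^(3*t) + 6*e^(2*t) - 6*e^(t) + 2)/(t^3*e^(3*t) - 3*t^3*e^(2*t) + 3*t^3*e^(t) - t^3)

κ_4 = K′′′′(0) = -1/120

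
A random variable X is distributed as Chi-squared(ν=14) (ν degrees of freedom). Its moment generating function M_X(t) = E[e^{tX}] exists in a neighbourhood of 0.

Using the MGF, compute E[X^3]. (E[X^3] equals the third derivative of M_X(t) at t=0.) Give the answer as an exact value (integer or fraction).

E[X^3] = M^(3)(0) = 4032

M_X(t) = (1 - 2*t)^(-7)
M^(3)(t) = 4032/(1024*t^10 - 5120*t^9 + 11520*t^8 - 15360*t^7 + 13440*t^6 - 8064*t^5 + 3360*t^4 - 960*t^3 + 180*t^2 - 20*t + 1)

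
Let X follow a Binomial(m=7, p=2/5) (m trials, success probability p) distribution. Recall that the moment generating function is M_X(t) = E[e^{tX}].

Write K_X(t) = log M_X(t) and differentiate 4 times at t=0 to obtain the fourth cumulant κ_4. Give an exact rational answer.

M_X(t) = (2*e^(t)/5 + 3/5)^7
K_X(t) = log M_X(t) = 7*log(2*e^(t)/5 + 3/5)
dK/dt = 14*e^(t)/(2*e^(t) + 3)
d^2K/dt^2 = 42*e^(t)/(4*e^(2*t) + 12*e^(t) + 9)
d^3K/dt^3 = (-84*e^(2*t) + 126*e^(t))/(8*e^(3*t) + 36*e^(2*t) + 54*e^(t) + 27)
d^4K/dt^4 = (168*e^(3*t) - 1008*e^(2*t) + 378*e^(t))/(16*e^(4*t) + 96*e^(3*t) + 216*e^(2*t) + 216*e^(t) + 81)

κ_4 = d^4K/dt^4 |_{t=0} = -462/625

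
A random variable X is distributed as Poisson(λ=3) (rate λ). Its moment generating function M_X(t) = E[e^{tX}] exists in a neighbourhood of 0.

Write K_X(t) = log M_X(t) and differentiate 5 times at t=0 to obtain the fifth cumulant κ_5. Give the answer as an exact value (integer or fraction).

M_X(t) = e^(3*e^(t) - 3)
K_X(t) = log M_X(t) = 3*e^(t) - 3
K′(t) = 3*e^(t)
K′′(t) = 3*e^(t)
K′′′(t) = 3*e^(t)
K′′′′(t) = 3*e^(t)
K′′′′′(t) = 3*e^(t)

κ_5 = K′′′′′(0) = 3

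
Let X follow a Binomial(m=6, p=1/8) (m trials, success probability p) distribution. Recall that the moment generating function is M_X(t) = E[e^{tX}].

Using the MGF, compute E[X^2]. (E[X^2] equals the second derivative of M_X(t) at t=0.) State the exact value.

E[X^2] = D^2[M](0) = 39/32

M_X(t) = (e^(t)/8 + 7/8)^6
D^2[M](t) = 9*e^(6*t)/65536 + 525*e^(5*t)/131072 + 735*e^(4*t)/16384 + 15435*e^(3*t)/65536 + 36015*e^(2*t)/65536 + 50421*e^(t)/131072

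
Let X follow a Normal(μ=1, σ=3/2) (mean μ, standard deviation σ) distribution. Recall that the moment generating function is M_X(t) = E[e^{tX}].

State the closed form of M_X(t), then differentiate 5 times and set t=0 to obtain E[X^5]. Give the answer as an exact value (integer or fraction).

M_X(t) = e^(9*t^2/8 + t)

E[X^5] = M^(5)(0) = 1591/16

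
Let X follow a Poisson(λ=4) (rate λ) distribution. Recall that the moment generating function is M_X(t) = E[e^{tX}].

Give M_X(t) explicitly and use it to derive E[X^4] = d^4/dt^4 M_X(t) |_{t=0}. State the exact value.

M_X(t) = e^(4*e^(t) - 4)
dM/dt = 4*e^(-4)*e^(t)*e^(4*e^(t))
d^2M/dt^2 = (16*e^(2*t)*e^(4*e^(t)) + 4*e^(t)*e^(4*e^(t)))*e^(-4)
d^3M/dt^3 = (64*e^(3*t)*e^(4*e^(t)) + 48*e^(2*t)*e^(4*e^(t)) + 4*e^(t)*e^(4*e^(t)))*e^(-4)
d^4M/dt^4 = (256*e^(4*t)*e^(4*e^(t)) + 384*e^(3*t)*e^(4*e^(t)) + 112*e^(2*t)*e^(4*e^(t)) + 4*e^(t)*e^(4*e^(t)))*e^(-4)

E[X^4] = d^4M/dt^4 |_{t=0} = 756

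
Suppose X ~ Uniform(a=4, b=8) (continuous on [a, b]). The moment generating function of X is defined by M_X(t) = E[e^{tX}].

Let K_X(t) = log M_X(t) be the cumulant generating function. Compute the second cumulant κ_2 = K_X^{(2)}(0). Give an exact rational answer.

κ_2 = D^2[K](0) = 4/3

M_X(t) = (e^(8*t) - e^(4*t))/(4*t)
K_X(t) = log M_X(t) = -log(t) + log(e^(8*t) - e^(4*t)) - 2*log(2)
D^2[K](t) = (-16*t^2*e^(4*t) + e^(8*t) - 2*e^(4*t) + 1)/(t^2*e^(8*t) - 2*t^2*e^(4*t) + t^2)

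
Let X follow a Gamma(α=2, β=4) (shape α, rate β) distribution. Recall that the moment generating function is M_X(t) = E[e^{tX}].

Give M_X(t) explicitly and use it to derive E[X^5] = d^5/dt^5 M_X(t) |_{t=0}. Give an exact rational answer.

E[X^5] = d^5M/dt^5 |_{t=0} = 45/64

M_X(t) = 16/(4 - t)^2
dM/dt = -32/(t^3 - 12*t^2 + 48*t - 64)
d^2M/dt^2 = 96/(t^4 - 16*t^3 + 96*t^2 - 256*t + 256)
d^3M/dt^3 = -384/(t^5 - 20*t^4 + 160*t^3 - 640*t^2 + 1280*t - 1024)
d^4M/dt^4 = 1920/(t^6 - 24*t^5 + 240*t^4 - 1280*t^3 + 3840*t^2 - 6144*t + 4096)
d^5M/dt^5 = -11520/(t^7 - 28*t^6 + 336*t^5 - 2240*t^4 + 8960*t^3 - 21504*t^2 + 28672*t - 16384)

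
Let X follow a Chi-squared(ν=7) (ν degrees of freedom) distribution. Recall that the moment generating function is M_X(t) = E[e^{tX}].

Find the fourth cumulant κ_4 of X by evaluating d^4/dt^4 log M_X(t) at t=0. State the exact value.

κ_4 = K^(4)(0) = 336

M_X(t) = (1 - 2*t)^(-7/2)
K_X(t) = log M_X(t) = -7*log(1 - 2*t)/2
K^(4)(t) = 336/(16*t^4 - 32*t^3 + 24*t^2 - 8*t + 1)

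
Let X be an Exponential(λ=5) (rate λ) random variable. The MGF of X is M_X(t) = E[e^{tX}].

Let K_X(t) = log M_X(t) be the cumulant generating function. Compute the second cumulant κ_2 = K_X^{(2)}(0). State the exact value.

κ_2 = K^(2)(0) = 1/25

M_X(t) = 5/(5 - t)
K_X(t) = log M_X(t) = -log(5 - t) + log(5)
K^(2)(t) = 1/(t^2 - 10*t + 25)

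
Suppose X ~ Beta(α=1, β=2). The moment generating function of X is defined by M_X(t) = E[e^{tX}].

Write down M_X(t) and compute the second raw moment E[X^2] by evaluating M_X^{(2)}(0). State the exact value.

M_X(t) = ₁F₁(1; 3; t)
D^2[M](t) = ₁F₁(3; 5; t)/6

E[X^2] = D^2[M](0) = 1/6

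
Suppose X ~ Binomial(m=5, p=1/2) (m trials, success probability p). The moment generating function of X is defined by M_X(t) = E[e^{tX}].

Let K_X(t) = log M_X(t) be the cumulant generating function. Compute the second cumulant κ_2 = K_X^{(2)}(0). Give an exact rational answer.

M_X(t) = (e^(t)/2 + 1/2)^5
K_X(t) = log M_X(t) = 5*log(e^(t)/2 + 1/2)
K^(2)(t) = 5*e^(t)/(e^(2*t) + 2*e^(t) + 1)

κ_2 = K^(2)(0) = 5/4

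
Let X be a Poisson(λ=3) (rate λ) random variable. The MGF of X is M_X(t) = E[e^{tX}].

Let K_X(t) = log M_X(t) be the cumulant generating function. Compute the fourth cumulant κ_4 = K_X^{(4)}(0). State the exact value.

M_X(t) = e^(3*e^(t) - 3)
K_X(t) = log M_X(t) = 3*e^(t) - 3
dK/dt = 3*e^(t)
d^2K/dt^2 = 3*e^(t)
d^3K/dt^3 = 3*e^(t)
d^4K/dt^4 = 3*e^(t)

κ_4 = d^4K/dt^4 |_{t=0} = 3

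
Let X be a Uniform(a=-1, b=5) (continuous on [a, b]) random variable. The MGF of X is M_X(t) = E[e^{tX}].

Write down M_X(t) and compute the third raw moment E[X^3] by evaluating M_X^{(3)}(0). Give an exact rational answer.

M_X(t) = (e^(5*t) - e^(-t))/(6*t)
D^3[M](t) = (125*t^3*e^(6*t) + t^3 - 75*t^2*e^(6*t) + 3*t^2 + 30*t*e^(6*t) + 6*t - 6*e^(6*t) + 6)*e^(-t)/(6*t^4)

E[X^3] = D^3[M](0) = 26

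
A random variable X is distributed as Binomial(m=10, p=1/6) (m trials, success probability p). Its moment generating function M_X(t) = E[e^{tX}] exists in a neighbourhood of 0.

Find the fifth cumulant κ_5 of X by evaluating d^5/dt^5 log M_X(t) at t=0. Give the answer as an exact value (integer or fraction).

M_X(t) = (e^(t)/6 + 5/6)^10
K_X(t) = log M_X(t) = 10*log(e^(t)/6 + 5/6)
D^5[K](t) = (-50*e^(4*t) + 2750*e^(3*t) - 13750*e^(2*t) + 6250*e^(t))/(e^(5*t) + 25*e^(4*t) + 250*e^(3*t) + 1250*e^(2*t) + 3125*e^(t) + 3125)

κ_5 = D^5[K](0) = -50/81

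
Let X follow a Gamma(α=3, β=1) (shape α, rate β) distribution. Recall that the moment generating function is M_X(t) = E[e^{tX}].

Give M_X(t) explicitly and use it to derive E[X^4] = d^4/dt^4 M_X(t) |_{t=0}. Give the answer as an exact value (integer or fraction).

E[X^4] = M^(4)(0) = 360

M_X(t) = (1 - t)^(-3)
M^(4)(t) = -360/(t^7 - 7*t^6 + 21*t^5 - 35*t^4 + 35*t^3 - 21*t^2 + 7*t - 1)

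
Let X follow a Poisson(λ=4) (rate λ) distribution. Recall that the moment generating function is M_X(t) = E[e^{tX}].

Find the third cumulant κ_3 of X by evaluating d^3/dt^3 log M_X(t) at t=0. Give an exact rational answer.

M_X(t) = e^(4*e^(t) - 4)
K_X(t) = log M_X(t) = 4*e^(t) - 4
K^(3)(t) = 4*e^(t)

κ_3 = K^(3)(0) = 4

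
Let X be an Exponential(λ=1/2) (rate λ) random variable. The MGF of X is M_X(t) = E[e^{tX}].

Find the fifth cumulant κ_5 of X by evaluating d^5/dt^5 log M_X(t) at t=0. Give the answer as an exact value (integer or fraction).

κ_5 = d^5K/dt^5 |_{t=0} = 768

M_X(t) = 1/(2*(1/2 - t))
K_X(t) = log M_X(t) = -log(1/2 - t) - log(2)
dK/dt = -2/(2*t - 1)
d^2K/dt^2 = 4/(4*t^2 - 4*t + 1)
d^3K/dt^3 = -16/(8*t^3 - 12*t^2 + 6*t - 1)
d^4K/dt^4 = 96/(16*t^4 - 32*t^3 + 24*t^2 - 8*t + 1)
d^5K/dt^5 = -768/(32*t^5 - 80*t^4 + 80*t^3 - 40*t^2 + 10*t - 1)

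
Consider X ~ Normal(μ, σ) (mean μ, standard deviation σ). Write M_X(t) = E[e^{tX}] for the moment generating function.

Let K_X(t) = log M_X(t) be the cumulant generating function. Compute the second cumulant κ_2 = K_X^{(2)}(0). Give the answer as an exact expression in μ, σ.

κ_2 = K′′(0) = σ^2

M_X(t) = e^(μ*t + σ^2*t^2/2)
K_X(t) = log M_X(t) = μ*t + σ^2*t^2/2
K′(t) = μ + σ^2*t
K′′(t) = σ^2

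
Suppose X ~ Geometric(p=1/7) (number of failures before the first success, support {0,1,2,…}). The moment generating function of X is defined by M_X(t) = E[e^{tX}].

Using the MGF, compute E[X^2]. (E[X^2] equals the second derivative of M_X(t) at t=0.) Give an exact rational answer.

E[X^2] = M′′(0) = 78

M_X(t) = 1/(7*(1 - 6*e^(t)/7))
M′(t) = 6*e^(t)/(36*e^(2*t) - 84*e^(t) + 49)
M′′(t) = (-36*e^(2*t) - 42*e^(t))/(216*e^(3*t) - 756*e^(2*t) + 882*e^(t) - 343)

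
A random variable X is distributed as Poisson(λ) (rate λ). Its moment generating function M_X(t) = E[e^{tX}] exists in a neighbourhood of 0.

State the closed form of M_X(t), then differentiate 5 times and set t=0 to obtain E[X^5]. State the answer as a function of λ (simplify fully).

E[X^5] = D^5[M](0) = λ*(λ^4 + 10*λ^3 + 25*λ^2 + 15*λ + 1)

M_X(t) = e^(λ*(e^(t) - 1))
D^5[M](t) = (λ^5*e^(5*t)*e^(λ*e^(t)) + 10*λ^4*e^(4*t)*e^(λ*e^(t)) + 25*λ^3*e^(3*t)*e^(λ*e^(t)) + 15*λ^2*e^(2*t)*e^(λ*e^(t)) + λ*e^(t)*e^(λ*e^(t)))*e^(-λ)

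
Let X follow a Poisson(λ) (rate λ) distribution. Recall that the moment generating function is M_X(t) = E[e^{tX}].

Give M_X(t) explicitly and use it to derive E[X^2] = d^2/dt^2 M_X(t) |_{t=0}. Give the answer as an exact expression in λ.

E[X^2] = M^(2)(0) = λ*(λ + 1)

M_X(t) = e^(λ*(e^(t) - 1))
M^(2)(t) = (λ^2*e^(2*t)*e^(λ*e^(t)) + λ*e^(t)*e^(λ*e^(t)))*e^(-λ)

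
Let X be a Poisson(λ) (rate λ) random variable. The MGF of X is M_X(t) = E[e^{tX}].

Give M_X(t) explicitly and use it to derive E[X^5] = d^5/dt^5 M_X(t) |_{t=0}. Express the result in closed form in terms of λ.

E[X^5] = D^5[M](0) = λ*(λ^4 + 10*λ^3 + 25*λ^2 + 15*λ + 1)

M_X(t) = e^(λ*(e^(t) - 1))
D^5[M](t) = (λ^5*e^(5*t)*e^(λ*e^(t)) + 10*λ^4*e^(4*t)*e^(λ*e^(t)) + 25*λ^3*e^(3*t)*e^(λ*e^(t)) + 15*λ^2*e^(2*t)*e^(λ*e^(t)) + λ*e^(t)*e^(λ*e^(t)))*e^(-λ)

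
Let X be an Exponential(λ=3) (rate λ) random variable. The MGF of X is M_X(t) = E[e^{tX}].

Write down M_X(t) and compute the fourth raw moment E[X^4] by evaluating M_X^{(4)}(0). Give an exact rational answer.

E[X^4] = M^(4)(0) = 8/27

M_X(t) = 3/(3 - t)
M^(4)(t) = -72/(t^5 - 15*t^4 + 90*t^3 - 270*t^2 + 405*t - 243)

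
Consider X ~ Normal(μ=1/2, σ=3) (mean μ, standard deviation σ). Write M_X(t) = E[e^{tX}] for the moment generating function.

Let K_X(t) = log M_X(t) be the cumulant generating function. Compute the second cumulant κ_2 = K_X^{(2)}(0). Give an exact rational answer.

κ_2 = K′′(0) = 9

M_X(t) = e^(9*t^2/2 + t/2)
K_X(t) = log M_X(t) = 9*t^2/2 + t/2
K′(t) = 9*t + 1/2
K′′(t) = 9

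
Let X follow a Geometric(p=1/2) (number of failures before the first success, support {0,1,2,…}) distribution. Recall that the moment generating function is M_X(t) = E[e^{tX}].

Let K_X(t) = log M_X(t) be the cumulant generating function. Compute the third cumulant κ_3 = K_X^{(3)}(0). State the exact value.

κ_3 = K′′′(0) = 6

M_X(t) = 1/(2*(1 - e^(t)/2))
K_X(t) = log M_X(t) = -log(1 - e^(t)/2) - log(2)
K′(t) = -e^(t)/(e^(t) - 2)
K′′(t) = 2*e^(t)/(e^(2*t) - 4*e^(t) + 4)
K′′′(t) = (-2*e^(2*t) - 4*e^(t))/(e^(3*t) - 6*e^(2*t) + 12*e^(t) - 8)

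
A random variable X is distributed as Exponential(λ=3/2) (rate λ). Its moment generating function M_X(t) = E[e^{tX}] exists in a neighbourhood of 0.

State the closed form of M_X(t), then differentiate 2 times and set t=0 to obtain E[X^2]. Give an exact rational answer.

M_X(t) = 3/(2*(3/2 - t))
dM/dt = 6/(4*t^2 - 12*t + 9)
d^2M/dt^2 = -24/(8*t^3 - 36*t^2 + 54*t - 27)

E[X^2] = d^2M/dt^2 |_{t=0} = 8/9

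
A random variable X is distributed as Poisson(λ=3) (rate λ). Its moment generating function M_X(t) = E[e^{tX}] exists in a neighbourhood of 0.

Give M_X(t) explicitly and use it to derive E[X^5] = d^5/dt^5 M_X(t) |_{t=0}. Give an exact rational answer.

M_X(t) = e^(3*e^(t) - 3)
D^5[M](t) = (243*e^(5*t)*e^(3*e^(t)) + 810*e^(4*t)*e^(3*e^(t)) + 675*e^(3*t)*e^(3*e^(t)) + 135*e^(2*t)*e^(3*e^(t)) + 3*e^(t)*e^(3*e^(t)))*e^(-3)

E[X^5] = D^5[M](0) = 1866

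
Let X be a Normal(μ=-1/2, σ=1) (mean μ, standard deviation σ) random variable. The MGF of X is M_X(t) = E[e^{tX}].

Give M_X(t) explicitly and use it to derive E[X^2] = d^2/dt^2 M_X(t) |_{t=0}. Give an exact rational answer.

E[X^2] = d^2M/dt^2 |_{t=0} = 5/4

M_X(t) = e^(t^2/2 - t/2)
dM/dt = t*e^(-t/2)*e^(t^2/2) - e^(-t/2)*e^(t^2/2)/2
d^2M/dt^2 = (4*t^2*e^(t^2/2) - 4*t*e^(t^2/2) + 5*e^(t^2/2))*e^(-t/2)/4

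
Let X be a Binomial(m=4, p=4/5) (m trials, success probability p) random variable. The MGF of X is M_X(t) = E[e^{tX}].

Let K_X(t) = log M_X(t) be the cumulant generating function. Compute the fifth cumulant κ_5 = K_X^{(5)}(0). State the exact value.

κ_5 = K′′′′′(0) = 1104/3125

M_X(t) = (4*e^(t)/5 + 1/5)^4
K_X(t) = log M_X(t) = 4*log(4*e^(t)/5 + 1/5)
K′(t) = 16*e^(t)/(4*e^(t) + 1)
K′′(t) = 16*e^(t)/(16*e^(2*t) + 8*e^(t) + 1)
K′′′(t) = (-64*e^(2*t) + 16*e^(t))/(64*e^(3*t) + 48*e^(2*t) + 12*e^(t) + 1)
K′′′′(t) = (256*e^(3*t) - 256*e^(2*t) + 16*e^(t))/(256*e^(4*t) + 256*e^(3*t) + 96*e^(2*t) + 16*e^(t) + 1)
K′′′′′(t) = (-1024*e^(4*t) + 2816*e^(3*t) - 704*e^(2*t) + 16*e^(t))/(1024*e^(5*t) + 1280*e^(4*t) + 640*e^(3*t) + 160*e^(2*t) + 20*e^(t) + 1)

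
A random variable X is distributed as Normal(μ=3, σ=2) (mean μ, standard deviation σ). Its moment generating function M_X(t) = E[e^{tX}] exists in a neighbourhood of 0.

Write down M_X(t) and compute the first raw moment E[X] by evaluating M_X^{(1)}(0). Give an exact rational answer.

M_X(t) = e^(2*t^2 + 3*t)
M^(1)(t) = 4*t*e^(3*t)*e^(2*t^2) + 3*e^(3*t)*e^(2*t^2)

E[X] = M^(1)(0) = 3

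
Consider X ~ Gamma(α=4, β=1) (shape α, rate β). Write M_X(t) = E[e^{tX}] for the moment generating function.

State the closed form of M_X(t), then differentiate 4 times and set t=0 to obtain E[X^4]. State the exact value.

M_X(t) = (1 - t)^(-4)
D^4[M](t) = 840/(t^8 - 8*t^7 + 28*t^6 - 56*t^5 + 70*t^4 - 56*t^3 + 28*t^2 - 8*t + 1)

E[X^4] = D^4[M](0) = 840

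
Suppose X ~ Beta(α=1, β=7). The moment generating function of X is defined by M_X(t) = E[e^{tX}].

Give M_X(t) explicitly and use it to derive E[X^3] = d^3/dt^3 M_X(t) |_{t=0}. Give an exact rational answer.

M_X(t) = ₁F₁(1; 8; t)
M′(t) = ₁F₁(2; 9; t)/8
M′′(t) = ₁F₁(3; 10; t)/36
M′′′(t) = ₁F₁(4; 11; t)/120

E[X^3] = M′′′(0) = 1/120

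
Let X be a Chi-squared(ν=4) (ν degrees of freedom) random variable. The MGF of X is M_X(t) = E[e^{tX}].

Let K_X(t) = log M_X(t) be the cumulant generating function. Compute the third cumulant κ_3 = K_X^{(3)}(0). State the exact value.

κ_3 = d^3K/dt^3 |_{t=0} = 32

M_X(t) = (1 - 2*t)^(-2)
K_X(t) = log M_X(t) = -2*log(1 - 2*t)
dK/dt = -4/(2*t - 1)
d^2K/dt^2 = 8/(4*t^2 - 4*t + 1)
d^3K/dt^3 = -32/(8*t^3 - 12*t^2 + 6*t - 1)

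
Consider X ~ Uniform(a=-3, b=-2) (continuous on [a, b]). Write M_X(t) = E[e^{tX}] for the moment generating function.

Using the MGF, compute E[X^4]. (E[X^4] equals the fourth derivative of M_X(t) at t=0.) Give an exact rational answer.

M_X(t) = (e^(-2*t) - e^(-3*t))/t
M′(t) = (-2*t*e^(t) + 3*t - e^(t) + 1)*e^(-3*t)/t^2
M′′(t) = (4*t^2*e^(t) - 9*t^2 + 4*t*e^(t) - 6*t + 2*e^(t) - 2)*e^(-3*t)/t^3
M′′′(t) = (-8*t^3*e^(t) + 27*t^3 - 12*t^2*e^(t) + 27*t^2 - 12*t*e^(t) + 18*t - 6*e^(t) + 6)*e^(-3*t)/t^4
M′′′′(t) = (16*t^4*e^(t) - 81*t^4 + 32*t^3*e^(t) - 108*t^3 + 48*t^2*e^(t) - 108*t^2 + 48*t*e^(t) - 72*t + 24*e^(t) - 24)*e^(-3*t)/t^5

E[X^4] = M′′′′(0) = 211/5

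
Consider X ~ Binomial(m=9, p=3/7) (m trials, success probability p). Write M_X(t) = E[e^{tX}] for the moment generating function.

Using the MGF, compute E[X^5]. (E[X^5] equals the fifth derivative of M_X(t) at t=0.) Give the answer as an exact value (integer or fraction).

M_X(t) = (3*e^(t)/7 + 4/7)^9

E[X^5] = M^(5)(0) = 5841261/2401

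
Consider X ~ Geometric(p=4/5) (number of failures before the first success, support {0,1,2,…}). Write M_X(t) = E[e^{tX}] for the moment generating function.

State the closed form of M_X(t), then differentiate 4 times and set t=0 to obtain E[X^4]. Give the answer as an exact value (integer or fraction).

E[X^4] = d^4M/dt^4 |_{t=0} = 57/32

M_X(t) = 4/(5*(1 - e^(t)/5))
dM/dt = 4*e^(t)/(e^(2*t) - 10*e^(t) + 25)
d^2M/dt^2 = (-4*e^(2*t) - 20*e^(t))/(e^(3*t) - 15*e^(2*t) + 75*e^(t) - 125)
d^3M/dt^3 = (4*e^(3*t) + 80*e^(2*t) + 100*e^(t))/(e^(4*t) - 20*e^(3*t) + 150*e^(2*t) - 500*e^(t) + 625)
d^4M/dt^4 = (-4*e^(4*t) - 220*e^(3*t) - 1100*e^(2*t) - 500*e^(t))/(e^(5*t) - 25*e^(4*t) + 250*e^(3*t) - 1250*e^(2*t) + 3125*e^(t) - 3125)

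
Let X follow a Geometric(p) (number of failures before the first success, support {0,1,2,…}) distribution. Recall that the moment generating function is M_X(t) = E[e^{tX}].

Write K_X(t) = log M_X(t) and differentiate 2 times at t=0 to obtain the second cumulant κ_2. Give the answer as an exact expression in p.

M_X(t) = p/(-(1 - p)*e^(t) + 1)
K_X(t) = log M_X(t) = log(p) - log(-(1 - p)*e^(t) + 1)
D^2[K](t) = (-p*e^(t) + e^(t))/(p^2*e^(2*t) - 2*p*e^(2*t) + 2*p*e^(t) + e^(2*t) - 2*e^(t) + 1)

κ_2 = D^2[K](0) = (1 - p)/p^2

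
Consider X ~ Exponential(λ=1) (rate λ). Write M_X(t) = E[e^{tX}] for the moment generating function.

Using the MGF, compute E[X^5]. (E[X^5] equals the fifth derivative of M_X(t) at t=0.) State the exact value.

M_X(t) = 1/(1 - t)
dM/dt = 1/(t^2 - 2*t + 1)
d^2M/dt^2 = -2/(t^3 - 3*t^2 + 3*t - 1)
d^3M/dt^3 = 6/(t^4 - 4*t^3 + 6*t^2 - 4*t + 1)
d^4M/dt^4 = -24/(t^5 - 5*t^4 + 10*t^3 - 10*t^2 + 5*t - 1)
d^5M/dt^5 = 120/(t^6 - 6*t^5 + 15*t^4 - 20*t^3 + 15*t^2 - 6*t + 1)

E[X^5] = d^5M/dt^5 |_{t=0} = 120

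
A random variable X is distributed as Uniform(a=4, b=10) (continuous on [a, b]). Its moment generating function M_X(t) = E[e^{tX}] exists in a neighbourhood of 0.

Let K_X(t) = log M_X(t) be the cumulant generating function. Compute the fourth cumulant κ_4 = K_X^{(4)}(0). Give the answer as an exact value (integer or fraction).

M_X(t) = (e^(10*t) - e^(4*t))/(6*t)
K_X(t) = log M_X(t) = -log(t) + log(e^(10*t) - e^(4*t)) - log(6)

κ_4 = D^4[K](0) = -54/5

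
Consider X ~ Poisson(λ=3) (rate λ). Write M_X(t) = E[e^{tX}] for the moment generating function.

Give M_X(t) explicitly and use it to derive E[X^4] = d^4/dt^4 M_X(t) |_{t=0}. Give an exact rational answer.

M_X(t) = e^(3*e^(t) - 3)
M′(t) = 3*e^(-3)*e^(t)*e^(3*e^(t))
M′′(t) = (9*e^(2*t)*e^(3*e^(t)) + 3*e^(t)*e^(3*e^(t)))*e^(-3)
M′′′(t) = (27*e^(3*t)*e^(3*e^(t)) + 27*e^(2*t)*e^(3*e^(t)) + 3*e^(t)*e^(3*e^(t)))*e^(-3)
M′′′′(t) = (81*e^(4*t)*e^(3*e^(t)) + 162*e^(3*t)*e^(3*e^(t)) + 63*e^(2*t)*e^(3*e^(t)) + 3*e^(t)*e^(3*e^(t)))*e^(-3)

E[X^4] = M′′′′(0) = 309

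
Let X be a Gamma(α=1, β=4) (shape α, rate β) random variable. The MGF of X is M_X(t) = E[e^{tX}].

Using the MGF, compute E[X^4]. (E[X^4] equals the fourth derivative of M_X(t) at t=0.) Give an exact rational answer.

E[X^4] = D^4[M](0) = 3/32

M_X(t) = 4/(4 - t)
D^4[M](t) = -96/(t^5 - 20*t^4 + 160*t^3 - 640*t^2 + 1280*t - 1024)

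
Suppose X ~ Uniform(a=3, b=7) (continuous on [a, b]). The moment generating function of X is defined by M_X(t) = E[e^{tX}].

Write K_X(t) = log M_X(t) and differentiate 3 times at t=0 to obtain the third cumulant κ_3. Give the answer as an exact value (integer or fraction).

M_X(t) = (e^(7*t) - e^(3*t))/(4*t)
K_X(t) = log M_X(t) = -log(t) + log(e^(7*t) - e^(3*t)) - 2*log(2)
D^3[K](t) = (64*t^3*e^(8*t) + 64*t^3*e^(4*t) - 2*e^(12*t) + 6*e^(8*t) - 6*e^(4*t) + 2)/(t^3*e^(12*t) - 3*t^3*e^(8*t) + 3*t^3*e^(4*t) - t^3)

κ_3 = D^3[K](0) = 0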